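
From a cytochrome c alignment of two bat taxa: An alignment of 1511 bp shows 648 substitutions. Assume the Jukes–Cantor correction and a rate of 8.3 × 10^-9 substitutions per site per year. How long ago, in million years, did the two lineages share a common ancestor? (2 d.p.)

p = 648/1511 ≈ 0.428855.
d = −(3/4) ln(1 − 4p/3) = −0.75 ln(1 − 0.571807) = −0.75 ln(0.428193)
  = −0.75 × (-0.848181) = 0.636136 substitutions/site.
Under a molecular clock d = 2μt, so t = d/(2μ) = 0.636136 / (2 × 8.3 × 10^-9) = 38.32 million years.

38.32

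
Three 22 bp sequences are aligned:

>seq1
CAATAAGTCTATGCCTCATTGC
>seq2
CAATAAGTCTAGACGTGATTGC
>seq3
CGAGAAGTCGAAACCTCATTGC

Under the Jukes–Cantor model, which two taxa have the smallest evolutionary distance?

seq1 and seq2

seq1–seq2: 4/22 differ, p = 0.182, d = 0.208.
seq1–seq3: 5/22 differ, p = 0.227, d = 0.271.
seq2–seq3: 6/22 differ, p = 0.273, d = 0.339.
The smallest distance is between seq1 and seq2.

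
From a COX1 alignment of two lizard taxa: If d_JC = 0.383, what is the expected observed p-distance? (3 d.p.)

0.300

p = (3/4)(1 − e^(−4d/3)) = 0.75 × (1 − e^(-0.510667)) = 0.75 × (1 − 0.600095) = 0.299929.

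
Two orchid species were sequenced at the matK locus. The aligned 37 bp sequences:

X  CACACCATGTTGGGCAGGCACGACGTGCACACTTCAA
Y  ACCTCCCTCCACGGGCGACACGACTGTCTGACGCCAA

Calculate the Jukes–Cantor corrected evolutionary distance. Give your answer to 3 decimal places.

0.784

The sequences differ at 18 of 37 sites, so p = 18/37 ≈ 0.486486.
d = −(3/4) ln(1 − 4p/3) = −0.75 ln(1 − 0.648648) = −0.75 ln(0.351352)
  = −0.75 × (-1.045967) = 0.784475 substitutions/site.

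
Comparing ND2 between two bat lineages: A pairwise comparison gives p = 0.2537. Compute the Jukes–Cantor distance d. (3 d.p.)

d = −(3/4) ln(1 − 4p/3) = −0.75 ln(1 − 0.338267) = −0.75 ln(0.661733)
  = −0.75 × (-0.412893) = 0.309670 substitutions/site.

0.310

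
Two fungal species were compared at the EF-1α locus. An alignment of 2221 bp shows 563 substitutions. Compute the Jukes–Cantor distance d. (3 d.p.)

0.309

p = 563/2221 ≈ 0.253489.
d = −(3/4) ln(1 − 4p/3) = −0.75 ln(1 − 0.337985) = −0.75 ln(0.662015)
  = −0.75 × (-0.412467) = 0.309350 substitutions/site.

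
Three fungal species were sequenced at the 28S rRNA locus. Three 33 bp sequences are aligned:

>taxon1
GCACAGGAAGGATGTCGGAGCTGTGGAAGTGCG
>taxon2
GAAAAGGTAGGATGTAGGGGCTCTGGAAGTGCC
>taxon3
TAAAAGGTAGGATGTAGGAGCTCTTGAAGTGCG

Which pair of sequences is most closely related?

taxon1–taxon2: 7/33 differ, p = 0.212, d = 0.249.
taxon1–taxon3: 7/33 differ, p = 0.212, d = 0.249.
taxon2–taxon3: 4/33 differ, p = 0.121, d = 0.132.
The smallest distance is between taxon2 and taxon3.

taxon2 and taxon3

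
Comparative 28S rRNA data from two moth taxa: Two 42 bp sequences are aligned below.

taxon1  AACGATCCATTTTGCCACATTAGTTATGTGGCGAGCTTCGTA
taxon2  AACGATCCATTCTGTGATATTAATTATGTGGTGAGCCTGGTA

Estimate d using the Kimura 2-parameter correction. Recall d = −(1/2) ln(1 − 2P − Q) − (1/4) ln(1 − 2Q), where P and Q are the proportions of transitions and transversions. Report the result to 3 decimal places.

Of 42 sites, 6 differences are transitions and 2 are transversions, so P = 6/42 ≈ 0.142857 and Q = 2/42 ≈ 0.047619.
Under the Kimura two-parameter model, d = −½ ln(1 − 2P − Q) − ¼ ln(1 − 2Q).
1 − 2P − Q = 0.666667, giving −½ ln(0.666667) = 0.202732.
1 − 2Q = 0.904762, giving −¼ ln(0.904762) = 0.025021.
d = 0.202732 + 0.025021 = 0.227753.

0.228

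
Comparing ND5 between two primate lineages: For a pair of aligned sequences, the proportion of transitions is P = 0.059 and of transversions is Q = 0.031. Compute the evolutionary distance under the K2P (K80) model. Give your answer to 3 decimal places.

0.097

Under the Kimura two-parameter model, d = −½ ln(1 − 2P − Q) − ¼ ln(1 − 2Q).
1 − 2P − Q = 0.851, giving −½ ln(0.851) = 0.080672.
1 − 2Q = 0.938, giving −¼ ln(0.938) = 0.016001.
d = 0.080672 + 0.016001 = 0.096673.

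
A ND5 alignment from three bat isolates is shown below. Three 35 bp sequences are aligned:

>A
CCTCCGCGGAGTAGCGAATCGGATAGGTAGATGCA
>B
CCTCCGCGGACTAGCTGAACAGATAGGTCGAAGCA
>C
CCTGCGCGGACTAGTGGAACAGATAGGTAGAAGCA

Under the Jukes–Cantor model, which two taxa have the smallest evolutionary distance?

A–B: 7/35 differ, p = 0.200, d = 0.233.
A–C: 7/35 differ, p = 0.200, d = 0.233.
B–C: 4/35 differ, p = 0.114, d = 0.124.
The smallest distance is between B and C.

B and C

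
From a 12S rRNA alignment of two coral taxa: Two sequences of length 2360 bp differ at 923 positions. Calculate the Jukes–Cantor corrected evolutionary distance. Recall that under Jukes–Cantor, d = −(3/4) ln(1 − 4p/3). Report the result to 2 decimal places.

p = 923/2360 ≈ 0.391102.
d = −(3/4) ln(1 − 4p/3) = −0.75 ln(1 − 0.521469) = −0.75 ln(0.478531)
  = −0.75 × (-0.737034) = 0.552776 substitutions/site.

0.55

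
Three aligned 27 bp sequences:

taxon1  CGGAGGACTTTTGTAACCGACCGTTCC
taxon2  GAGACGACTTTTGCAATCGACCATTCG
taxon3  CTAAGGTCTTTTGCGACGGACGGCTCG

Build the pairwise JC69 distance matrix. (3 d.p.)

d(taxon1,taxon2) = 0.318, d(taxon1,taxon3) = 0.441, d(taxon2,taxon3) = 0.588

taxon1–taxon2: 7/27 sites differ → p ≈ 0.259259, d = −0.75 ln(1 − 0.345679) = 0.318118 ≈ 0.318.
taxon1–taxon3: 9/27 sites differ → p ≈ 0.333333, d = −0.75 ln(1 − 0.444444) = 0.440839 ≈ 0.441.
taxon2–taxon3: 11/27 sites differ → p ≈ 0.407407, d = −0.75 ln(1 − 0.543209) = 0.587647 ≈ 0.588.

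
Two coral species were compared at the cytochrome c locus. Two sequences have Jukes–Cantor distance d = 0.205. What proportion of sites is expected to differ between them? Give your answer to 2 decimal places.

p = (3/4)(1 − e^(−4d/3)) = 0.75 × (1 − e^(-0.273333)) = 0.75 × (1 − 0.760839) = 0.179371.

0.18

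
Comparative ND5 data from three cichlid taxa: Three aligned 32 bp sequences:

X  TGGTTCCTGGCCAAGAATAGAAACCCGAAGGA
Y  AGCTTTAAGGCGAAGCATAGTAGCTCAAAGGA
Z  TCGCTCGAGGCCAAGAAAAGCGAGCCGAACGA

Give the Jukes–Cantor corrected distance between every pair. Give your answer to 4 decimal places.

X–Y: 11/32 sites differ → p = 0.34375, d = −0.75 ln(1 − 0.458333) = 0.459828 ≈ 0.4598.
X–Z: 9/32 sites differ → p = 0.28125, d = −0.75 ln(1 − 0.375) = 0.352503 ≈ 0.3525.
Y–Z: 16/32 sites differ → p = 0.5, d = −0.75 ln(1 − 0.666667) = 0.823960 ≈ 0.8240.

d(X,Y) = 0.4598, d(X,Z) = 0.3525, d(Y,Z) = 0.8240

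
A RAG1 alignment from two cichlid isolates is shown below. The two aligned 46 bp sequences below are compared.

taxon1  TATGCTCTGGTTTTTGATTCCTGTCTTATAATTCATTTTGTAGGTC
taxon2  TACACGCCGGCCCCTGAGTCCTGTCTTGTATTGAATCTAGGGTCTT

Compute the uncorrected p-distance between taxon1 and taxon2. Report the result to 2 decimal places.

The sequences differ at 20 of 46 positions.
p = 20/46 = 0.434782… ≈ 0.43 (to 2 d.p.).

0.43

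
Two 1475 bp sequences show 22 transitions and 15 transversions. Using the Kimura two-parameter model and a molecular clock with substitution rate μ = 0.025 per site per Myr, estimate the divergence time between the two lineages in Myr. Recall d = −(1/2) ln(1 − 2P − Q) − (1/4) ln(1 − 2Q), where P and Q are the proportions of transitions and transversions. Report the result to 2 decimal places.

0.51

P = 22/1475 ≈ 0.014915 and Q = 15/1475 ≈ 0.010169.
Under the Kimura two-parameter model, d = −½ ln(1 − 2P − Q) − ¼ ln(1 − 2Q).
1 − 2P − Q = 0.960001, giving −½ ln(0.960001) = 0.020410.
1 − 2Q = 0.979662, giving −¼ ln(0.979662) = 0.005137.
d = 0.020410 + 0.005137 = 0.025547.
Under a molecular clock d = 2μt, so t = d/(2μ) = 0.025547 / (2 × 0.025) = 0.51 Myr.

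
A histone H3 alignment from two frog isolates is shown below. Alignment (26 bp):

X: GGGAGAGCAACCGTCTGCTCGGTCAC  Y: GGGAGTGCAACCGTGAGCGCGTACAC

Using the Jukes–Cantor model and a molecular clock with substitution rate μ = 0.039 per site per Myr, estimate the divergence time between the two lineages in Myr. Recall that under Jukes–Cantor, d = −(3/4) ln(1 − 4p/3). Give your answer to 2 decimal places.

The sequences differ at 6 of 26 sites (6, 15, 16, 19, 22, 23), so p = 6/26 ≈ 0.230769.
d = −(3/4) ln(1 − 4p/3) = −0.75 ln(1 − 0.307692) = −0.75 ln(0.692308)
  = −0.75 × (-0.367724) = 0.275793 substitutions/site.
Under a molecular clock d = 2μt, so t = d/(2μ) = 0.275793 / (2 × 0.039) = 3.54 Myr.

3.54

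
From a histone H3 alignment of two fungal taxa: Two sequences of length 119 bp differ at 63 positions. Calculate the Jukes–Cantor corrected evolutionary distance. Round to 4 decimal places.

p = 63/119 ≈ 0.529412.
d = −(3/4) ln(1 − 4p/3) = −0.75 ln(1 − 0.705883) = −0.75 ln(0.294117)
  = −0.75 × (-1.223778) = 0.917834 substitutions/site.

0.9178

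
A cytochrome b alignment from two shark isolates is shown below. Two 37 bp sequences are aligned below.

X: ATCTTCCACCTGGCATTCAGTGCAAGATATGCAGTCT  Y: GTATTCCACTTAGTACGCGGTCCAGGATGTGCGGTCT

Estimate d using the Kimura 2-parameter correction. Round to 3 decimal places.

0.463

Of 37 sites, 9 differences are transitions and 3 are transversions, so P = 9/37 ≈ 0.243243 and Q = 3/37 ≈ 0.081081.
Under the Kimura two-parameter model, d = −½ ln(1 − 2P − Q) − ¼ ln(1 − 2Q).
1 − 2P − Q = 0.432433, giving −½ ln(0.432433) = 0.419164.
1 − 2Q = 0.837838, giving −¼ ln(0.837838) = 0.044233.
d = 0.419164 + 0.044233 = 0.463397.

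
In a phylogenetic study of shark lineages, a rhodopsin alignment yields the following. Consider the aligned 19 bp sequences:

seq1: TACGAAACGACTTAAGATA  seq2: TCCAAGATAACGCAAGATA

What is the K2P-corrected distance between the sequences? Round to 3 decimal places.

Of 19 sites, 5 differences are transitions and 2 are transversions, so P = 5/19 ≈ 0.263158 and Q = 2/19 ≈ 0.105263.
Under the Kimura two-parameter model, d = −½ ln(1 − 2P − Q) − ¼ ln(1 − 2Q).
1 − 2P − Q = 0.368421, giving −½ ln(0.368421) = 0.499264.
1 − 2Q = 0.789474, giving −¼ ln(0.789474) = 0.059097.
d = 0.499264 + 0.059097 = 0.558361.

0.558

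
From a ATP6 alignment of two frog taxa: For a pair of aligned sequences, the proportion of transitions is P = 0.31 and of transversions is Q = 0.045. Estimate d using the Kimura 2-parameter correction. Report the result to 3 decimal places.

0.570

Under the Kimura two-parameter model, d = −½ ln(1 − 2P − Q) − ¼ ln(1 − 2Q).
1 − 2P − Q = 0.335, giving −½ ln(0.335) = 0.546812.
1 − 2Q = 0.91, giving −¼ ln(0.91) = 0.023578.
d = 0.546812 + 0.023578 = 0.570390.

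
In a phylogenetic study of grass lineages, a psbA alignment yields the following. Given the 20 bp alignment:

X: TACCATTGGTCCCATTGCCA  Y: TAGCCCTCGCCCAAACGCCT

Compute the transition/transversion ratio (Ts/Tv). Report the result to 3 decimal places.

0.500

Transitions are A↔G and C↔T; transversions are all other mismatches.
Transitions: 3. Transversions: 6.
R = 3/6 = 0.500.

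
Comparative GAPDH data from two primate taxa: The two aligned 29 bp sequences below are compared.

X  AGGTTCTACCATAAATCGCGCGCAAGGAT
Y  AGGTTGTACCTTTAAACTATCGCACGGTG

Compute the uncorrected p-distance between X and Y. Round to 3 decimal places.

0.345

The sequences differ at 10 of 29 positions (sites 6, 11, 13, 16, 18, 19, 20, 25, 28, 29).
p = 10/29 = 0.344827… ≈ 0.345 (to 3 d.p.).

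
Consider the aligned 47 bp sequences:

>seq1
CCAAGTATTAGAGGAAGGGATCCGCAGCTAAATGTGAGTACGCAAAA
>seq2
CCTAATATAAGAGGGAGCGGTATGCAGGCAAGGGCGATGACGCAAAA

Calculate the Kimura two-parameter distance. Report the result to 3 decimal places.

0.420

Of 47 sites, 7 differences are transitions and 8 are transversions, so P = 7/47 ≈ 0.148936 and Q = 8/47 ≈ 0.170213.
Under the Kimura two-parameter model, d = −½ ln(1 − 2P − Q) − ¼ ln(1 − 2Q).
1 − 2P − Q = 0.531915, giving −½ ln(0.531915) = 0.315636.
1 − 2Q = 0.659574, giving −¼ ln(0.659574) = 0.104040.
d = 0.315636 + 0.104040 = 0.419676.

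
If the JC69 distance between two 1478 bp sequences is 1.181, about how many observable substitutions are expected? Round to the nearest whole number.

879

Invert JC69: p = (3/4)(1 − e^(−4d/3)) = 0.75 × (1 − e^(-1.574667)) = 0.75 × (1 − 0.207076) = 0.594693.
Expected differing sites = pL ≈ 0.594693 × 1478 = 878.956254 ≈ 879.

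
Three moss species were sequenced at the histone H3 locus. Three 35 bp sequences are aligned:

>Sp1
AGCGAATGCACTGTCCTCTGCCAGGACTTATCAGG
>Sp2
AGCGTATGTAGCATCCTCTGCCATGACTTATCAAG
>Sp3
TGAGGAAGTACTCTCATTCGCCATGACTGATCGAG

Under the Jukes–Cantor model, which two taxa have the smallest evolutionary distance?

Sp1 and Sp2

Sp1–Sp2: 7/35 differ, p = 0.200, d = 0.233.
Sp1–Sp3: 13/35 differ, p = 0.371, d = 0.513.
Sp2–Sp3: 12/35 differ, p = 0.343, d = 0.458.
The smallest distance is between Sp1 and Sp2.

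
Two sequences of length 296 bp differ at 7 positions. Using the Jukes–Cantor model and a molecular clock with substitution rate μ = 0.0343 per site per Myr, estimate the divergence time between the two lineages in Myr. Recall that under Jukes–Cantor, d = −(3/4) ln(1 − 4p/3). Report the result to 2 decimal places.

p = 7/296 ≈ 0.023649.
d = −(3/4) ln(1 − 4p/3) = −0.75 ln(1 − 0.031532) = −0.75 ln(0.968468)
  = −0.75 × (-0.032040) = 0.024030 substitutions/site.
Under a molecular clock d = 2μt, so t = d/(2μ) = 0.024030 / (2 × 0.0343) = 0.35 Myr.

0.35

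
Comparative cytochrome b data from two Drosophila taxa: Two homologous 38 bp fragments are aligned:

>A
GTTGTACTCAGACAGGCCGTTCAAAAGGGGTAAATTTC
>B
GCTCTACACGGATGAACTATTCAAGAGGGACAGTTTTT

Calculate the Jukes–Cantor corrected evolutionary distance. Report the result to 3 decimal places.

The sequences differ at 16 of 38 sites, so p = 16/38 ≈ 0.421053.
d = −(3/4) ln(1 − 4p/3) = −0.75 ln(1 − 0.561404) = −0.75 ln(0.438596)
  = −0.75 × (-0.824177) = 0.618133 substitutions/site.

0.618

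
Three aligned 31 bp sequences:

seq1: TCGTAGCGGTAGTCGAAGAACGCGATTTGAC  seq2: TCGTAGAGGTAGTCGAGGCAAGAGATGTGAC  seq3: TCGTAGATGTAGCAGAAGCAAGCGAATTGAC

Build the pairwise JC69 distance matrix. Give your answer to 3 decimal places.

d(seq1,seq2) = 0.224, d(seq1,seq3) = 0.269, d(seq2,seq3) = 0.269

seq1–seq2: 6/31 sites differ → p ≈ 0.193548, d = −0.75 ln(1 − 0.258064) = 0.223869 ≈ 0.224.
seq1–seq3: 7/31 sites differ → p ≈ 0.225806, d = −0.75 ln(1 − 0.301075) = 0.268659 ≈ 0.269.
seq2–seq3: 7/31 sites differ → p ≈ 0.225806, d = −0.75 ln(1 − 0.301075) = 0.268659 ≈ 0.269.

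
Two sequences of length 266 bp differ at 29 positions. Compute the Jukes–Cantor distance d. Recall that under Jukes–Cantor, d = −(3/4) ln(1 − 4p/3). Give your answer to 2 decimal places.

p = 29/266 ≈ 0.109023.
d = −(3/4) ln(1 − 4p/3) = −0.75 ln(1 − 0.145364) = −0.75 ln(0.854636)
  = −0.75 × (-0.157080) = 0.117810 substitutions/site.

0.12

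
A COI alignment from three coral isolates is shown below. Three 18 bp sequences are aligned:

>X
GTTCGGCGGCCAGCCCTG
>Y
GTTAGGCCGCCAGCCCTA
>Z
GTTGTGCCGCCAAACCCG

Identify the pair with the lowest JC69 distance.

X–Y: 3/18 differ, p = 0.167, d = 0.188.
X–Z: 6/18 differ, p = 0.333, d = 0.441.
Y–Z: 6/18 differ, p = 0.333, d = 0.441.
The smallest distance is between X and Y.

X and Y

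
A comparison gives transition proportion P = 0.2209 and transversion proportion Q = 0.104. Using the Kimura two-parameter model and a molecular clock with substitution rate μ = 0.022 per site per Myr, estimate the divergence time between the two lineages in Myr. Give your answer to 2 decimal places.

10.29

Under the Kimura two-parameter model, d = −½ ln(1 − 2P − Q) − ¼ ln(1 − 2Q).
1 − 2P − Q = 0.4542, giving −½ ln(0.4542) = 0.394609.
1 − 2Q = 0.792, giving −¼ ln(0.792) = 0.058298.
d = 0.394609 + 0.058298 = 0.452907.
Under a molecular clock d = 2μt, so t = d/(2μ) = 0.452907 / (2 × 0.022) = 10.29 Myr.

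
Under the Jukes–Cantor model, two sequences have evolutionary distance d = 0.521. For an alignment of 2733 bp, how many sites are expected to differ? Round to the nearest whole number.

Invert JC69: p = (3/4)(1 − e^(−4d/3)) = 0.75 × (1 − e^(-0.694667)) = 0.75 × (1 − 0.499241) = 0.375569.
Expected differing sites = pL ≈ 0.375569 × 2733 = 1026.430077 ≈ 1026.

1026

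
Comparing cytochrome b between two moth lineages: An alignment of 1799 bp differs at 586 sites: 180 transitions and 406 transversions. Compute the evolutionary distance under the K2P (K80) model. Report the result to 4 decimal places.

0.4275

P = 180/1799 ≈ 0.100056 and Q = 406/1799 ≈ 0.225681.
Under the Kimura two-parameter model, d = −½ ln(1 − 2P − Q) − ¼ ln(1 − 2Q).
1 − 2P − Q = 0.574207, giving −½ ln(0.574207) = 0.277383.
1 − 2Q = 0.548638, giving −¼ ln(0.548638) = 0.150079.
d = 0.277383 + 0.150079 = 0.427462.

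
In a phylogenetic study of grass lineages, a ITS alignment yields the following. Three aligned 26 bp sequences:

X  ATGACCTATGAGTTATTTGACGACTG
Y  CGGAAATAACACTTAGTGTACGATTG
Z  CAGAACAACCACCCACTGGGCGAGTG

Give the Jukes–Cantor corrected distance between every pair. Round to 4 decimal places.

X–Y: 11/26 sites differ → p ≈ 0.423077, d = −0.75 ln(1 − 0.564103) = 0.622762 ≈ 0.6228.
X–Z: 13/26 sites differ → p = 0.5, d = −0.75 ln(1 − 0.666667) = 0.823960 ≈ 0.8240.
Y–Z: 10/26 sites differ → p ≈ 0.384615, d = −0.75 ln(1 − 0.51282) = 0.539341 ≈ 0.5393.

d(X,Y) = 0.6228, d(X,Z) = 0.8240, d(Y,Z) = 0.5393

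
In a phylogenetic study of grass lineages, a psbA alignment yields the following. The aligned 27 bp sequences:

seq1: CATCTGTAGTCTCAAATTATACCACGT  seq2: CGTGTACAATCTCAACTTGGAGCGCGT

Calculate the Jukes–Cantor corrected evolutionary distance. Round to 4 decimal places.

0.5107

The sequences differ at 10 of 27 sites (2, 4, 6, 7, 9, 16, 19, 20, 22, 24), so p = 10/27 ≈ 0.37037.
d = −(3/4) ln(1 − 4p/3) = −0.75 ln(1 − 0.493827) = −0.75 ln(0.506173)
  = −0.75 × (-0.680877) = 0.510658 substitutions/site.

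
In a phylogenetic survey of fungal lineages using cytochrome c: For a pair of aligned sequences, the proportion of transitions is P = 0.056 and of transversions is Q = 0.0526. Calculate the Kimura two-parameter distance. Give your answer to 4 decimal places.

0.1177

Under the Kimura two-parameter model, d = −½ ln(1 − 2P − Q) − ¼ ln(1 − 2Q).
1 − 2P − Q = 0.8354, giving −½ ln(0.8354) = 0.089922.
1 − 2Q = 0.8948, giving −¼ ln(0.8948) = 0.027789.
d = 0.089922 + 0.027789 = 0.117711.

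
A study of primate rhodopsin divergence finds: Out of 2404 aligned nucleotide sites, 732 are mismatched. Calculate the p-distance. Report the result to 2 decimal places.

p = 732/2404 = 0.304492… ≈ 0.30 (to 2 d.p.).

0.30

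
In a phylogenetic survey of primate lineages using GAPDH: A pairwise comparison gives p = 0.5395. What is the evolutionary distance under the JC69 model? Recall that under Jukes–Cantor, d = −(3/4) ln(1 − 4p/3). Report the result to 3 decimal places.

0.953

d = −(3/4) ln(1 − 4p/3) = −0.75 ln(1 − 0.719333) = −0.75 ln(0.280667)
  = −0.75 × (-1.270586) = 0.952940 substitutions/site.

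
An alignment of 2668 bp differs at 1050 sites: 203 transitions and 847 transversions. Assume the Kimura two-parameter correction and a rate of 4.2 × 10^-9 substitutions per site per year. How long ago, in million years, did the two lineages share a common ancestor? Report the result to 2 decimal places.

67.74

P = 203/2668 ≈ 0.076087 and Q = 847/2668 ≈ 0.317466.
Under the Kimura two-parameter model, d = −½ ln(1 − 2P − Q) − ¼ ln(1 − 2Q).
1 − 2P − Q = 0.53036, giving −½ ln(0.53036) = 0.317100.
1 − 2Q = 0.365068, giving −¼ ln(0.365068) = 0.251918.
d = 0.317100 + 0.251918 = 0.569018.
Under a molecular clock d = 2μt, so t = d/(2μ) = 0.569018 / (2 × 4.2 × 10^-9) = 67.74 million years.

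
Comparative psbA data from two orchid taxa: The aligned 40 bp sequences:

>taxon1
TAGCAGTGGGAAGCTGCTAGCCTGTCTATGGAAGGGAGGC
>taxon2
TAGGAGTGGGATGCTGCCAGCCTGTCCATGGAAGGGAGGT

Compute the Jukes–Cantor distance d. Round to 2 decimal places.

The sequences differ at 5 of 40 sites (4, 12, 18, 27, 40), so p = 5/40 = 0.125.
d = −(3/4) ln(1 − 4p/3) = −0.75 ln(1 − 0.166667) = −0.75 ln(0.833333)
  = −0.75 × (-0.182322) = 0.136742 substitutions/site.

0.14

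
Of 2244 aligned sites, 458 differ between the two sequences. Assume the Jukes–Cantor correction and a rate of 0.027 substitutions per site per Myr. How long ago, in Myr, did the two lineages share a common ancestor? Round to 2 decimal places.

p = 458/2244 ≈ 0.2041.
d = −(3/4) ln(1 − 4p/3) = −0.75 ln(1 − 0.272133) = −0.75 ln(0.727867)
  = −0.75 × (-0.317637) = 0.238228 substitutions/site.
Under a molecular clock d = 2μt, so t = d/(2μ) = 0.238228 / (2 × 0.027) = 4.41 Myr.

4.41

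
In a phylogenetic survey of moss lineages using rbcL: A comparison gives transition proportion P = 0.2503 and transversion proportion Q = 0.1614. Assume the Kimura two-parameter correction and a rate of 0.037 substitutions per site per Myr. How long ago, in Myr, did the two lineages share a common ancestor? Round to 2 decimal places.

Under the Kimura two-parameter model, d = −½ ln(1 − 2P − Q) − ¼ ln(1 − 2Q).
1 − 2P − Q = 0.338, giving −½ ln(0.338) = 0.542355.
1 − 2Q = 0.6772, giving −¼ ln(0.6772) = 0.097447.
d = 0.542355 + 0.097447 = 0.639802.
Under a molecular clock d = 2μt, so t = d/(2μ) = 0.639802 / (2 × 0.037) = 8.65 Myr.

8.65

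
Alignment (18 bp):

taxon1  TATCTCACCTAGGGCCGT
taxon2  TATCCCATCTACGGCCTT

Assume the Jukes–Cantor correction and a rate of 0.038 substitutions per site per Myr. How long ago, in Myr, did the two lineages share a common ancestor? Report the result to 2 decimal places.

The sequences differ at 4 of 18 sites (5, 8, 12, 17), so p = 4/18 ≈ 0.222222.
d = −(3/4) ln(1 − 4p/3) = −0.75 ln(1 − 0.296296) = −0.75 ln(0.703704)
  = −0.75 × (-0.351397) = 0.263548 substitutions/site.
Under a molecular clock d = 2μt, so t = d/(2μ) = 0.263548 / (2 × 0.038) = 3.47 Myr.

3.47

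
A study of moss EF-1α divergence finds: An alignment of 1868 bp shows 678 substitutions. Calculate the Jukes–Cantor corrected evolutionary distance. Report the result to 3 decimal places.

0.496

p = 678/1868 ≈ 0.362955.
d = −(3/4) ln(1 − 4p/3) = −0.75 ln(1 − 0.48394) = −0.75 ln(0.51606)
  = −0.75 × (-0.661532) = 0.496149 substitutions/site.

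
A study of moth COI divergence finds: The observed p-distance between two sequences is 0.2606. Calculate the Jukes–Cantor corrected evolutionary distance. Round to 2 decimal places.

d = −(3/4) ln(1 − 4p/3) = −0.75 ln(1 − 0.347467) = −0.75 ln(0.652533)
  = −0.75 × (-0.426894) = 0.320171 substitutions/site.

0.32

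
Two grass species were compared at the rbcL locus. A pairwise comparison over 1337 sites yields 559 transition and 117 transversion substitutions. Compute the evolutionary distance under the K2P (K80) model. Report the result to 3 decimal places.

1.335

P = 559/1337 ≈ 0.4181 and Q = 117/1337 ≈ 0.087509.
Under the Kimura two-parameter model, d = −½ ln(1 − 2P − Q) − ¼ ln(1 − 2Q).
1 − 2P − Q = 0.076291, giving −½ ln(0.076291) = 1.286600.
1 − 2Q = 0.824982, giving −¼ ln(0.824982) = 0.048098.
d = 1.286600 + 0.048098 = 1.334698.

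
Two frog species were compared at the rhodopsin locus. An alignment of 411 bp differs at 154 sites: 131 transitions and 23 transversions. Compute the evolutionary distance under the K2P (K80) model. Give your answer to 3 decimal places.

0.621

P = 131/411 ≈ 0.318735 and Q = 23/411 ≈ 0.055961.
Under the Kimura two-parameter model, d = −½ ln(1 − 2P − Q) − ¼ ln(1 − 2Q).
1 − 2P − Q = 0.306569, giving −½ ln(0.306569) = 0.591156.
1 − 2Q = 0.888078, giving −¼ ln(0.888078) = 0.029674.
d = 0.591156 + 0.029674 = 0.620830.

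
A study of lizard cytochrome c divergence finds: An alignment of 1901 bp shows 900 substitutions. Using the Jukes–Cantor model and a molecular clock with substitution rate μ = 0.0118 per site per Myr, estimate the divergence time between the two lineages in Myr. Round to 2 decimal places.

31.70

p = 900/1901 ≈ 0.473435.
d = −(3/4) ln(1 − 4p/3) = −0.75 ln(1 − 0.631247) = −0.75 ln(0.368753)
  = −0.75 × (-0.997628) = 0.748221 substitutions/site.
Under a molecular clock d = 2μt, so t = d/(2μ) = 0.748221 / (2 × 0.0118) = 31.70 Myr.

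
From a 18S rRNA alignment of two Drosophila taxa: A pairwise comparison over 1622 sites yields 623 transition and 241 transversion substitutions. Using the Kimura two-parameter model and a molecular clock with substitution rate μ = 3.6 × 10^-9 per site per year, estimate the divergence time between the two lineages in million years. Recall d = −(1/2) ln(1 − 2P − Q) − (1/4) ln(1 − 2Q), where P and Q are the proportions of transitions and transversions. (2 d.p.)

P = 623/1622 ≈ 0.384094 and Q = 241/1622 ≈ 0.148582.
Under the Kimura two-parameter model, d = −½ ln(1 − 2P − Q) − ¼ ln(1 − 2Q).
1 − 2P − Q = 0.08323, giving −½ ln(0.08323) = 1.243074.
1 − 2Q = 0.702836, giving −¼ ln(0.702836) = 0.088158.
d = 1.243074 + 0.088158 = 1.331232.
Under a molecular clock d = 2μt, so t = d/(2μ) = 1.331232 / (2 × 3.6 × 10^-9) = 184.89 million years.

184.89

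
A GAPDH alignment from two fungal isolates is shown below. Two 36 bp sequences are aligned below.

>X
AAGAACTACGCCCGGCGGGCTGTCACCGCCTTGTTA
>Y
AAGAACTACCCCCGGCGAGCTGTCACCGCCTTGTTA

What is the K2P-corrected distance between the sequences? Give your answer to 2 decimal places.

0.06

Of 36 sites, 1 differences are transitions and 1 are transversions, so P = 1/36 ≈ 0.027778 and Q = 1/36 ≈ 0.027778.
Under the Kimura two-parameter model, d = −½ ln(1 − 2P − Q) − ¼ ln(1 − 2Q).
1 − 2P − Q = 0.916666, giving −½ ln(0.916666) = 0.043506.
1 − 2Q = 0.944444, giving −¼ ln(0.944444) = 0.014290.
d = 0.043506 + 0.014290 = 0.057796.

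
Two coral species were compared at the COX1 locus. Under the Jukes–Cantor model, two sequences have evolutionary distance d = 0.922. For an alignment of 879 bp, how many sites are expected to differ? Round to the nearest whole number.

Invert JC69: p = (3/4)(1 − e^(−4d/3)) = 0.75 × (1 − e^(-1.229333)) = 0.75 × (1 − 0.292488) = 0.530634.
Expected differing sites = pL ≈ 0.530634 × 879 = 466.427286 ≈ 466.

466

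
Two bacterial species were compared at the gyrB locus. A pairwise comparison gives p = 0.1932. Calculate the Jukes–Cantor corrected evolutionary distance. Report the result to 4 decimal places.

d = −(3/4) ln(1 − 4p/3) = −0.75 ln(1 − 0.2576) = −0.75 ln(0.7424)
  = −0.75 × (-0.297867) = 0.223400 substitutions/site.

0.2234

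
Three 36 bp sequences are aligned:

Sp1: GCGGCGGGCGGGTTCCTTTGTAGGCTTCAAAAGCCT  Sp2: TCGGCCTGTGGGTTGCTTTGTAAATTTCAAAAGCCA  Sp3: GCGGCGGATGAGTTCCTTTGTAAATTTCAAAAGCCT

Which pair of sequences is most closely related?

Sp1 and Sp3

Sp1–Sp2: 9/36 differ, p = 0.250, d = 0.304.
Sp1–Sp3: 6/36 differ, p = 0.167, d = 0.188.
Sp2–Sp3: 7/36 differ, p = 0.194, d = 0.225.
The smallest distance is between Sp1 and Sp3.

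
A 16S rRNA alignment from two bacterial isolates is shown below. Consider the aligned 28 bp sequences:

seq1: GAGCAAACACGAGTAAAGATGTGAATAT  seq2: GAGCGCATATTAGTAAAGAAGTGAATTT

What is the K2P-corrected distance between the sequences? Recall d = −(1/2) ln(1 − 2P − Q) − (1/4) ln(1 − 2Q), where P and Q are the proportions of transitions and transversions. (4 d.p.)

Of 28 sites, 3 differences are transitions and 4 are transversions, so P = 3/28 ≈ 0.107143 and Q = 4/28 ≈ 0.142857.
Under the Kimura two-parameter model, d = −½ ln(1 − 2P − Q) − ¼ ln(1 − 2Q).
1 − 2P − Q = 0.642857, giving −½ ln(0.642857) = 0.220916.
1 − 2Q = 0.714286, giving −¼ ln(0.714286) = 0.084118.
d = 0.220916 + 0.084118 = 0.305034.

0.3050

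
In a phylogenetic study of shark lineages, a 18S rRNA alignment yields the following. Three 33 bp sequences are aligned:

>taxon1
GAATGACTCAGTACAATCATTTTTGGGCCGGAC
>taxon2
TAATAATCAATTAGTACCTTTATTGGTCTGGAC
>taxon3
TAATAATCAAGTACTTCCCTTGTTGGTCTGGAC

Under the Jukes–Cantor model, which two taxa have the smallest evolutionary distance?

taxon2 and taxon3

taxon1–taxon2: 13/33 differ, p = 0.394, d = 0.559.
taxon1–taxon3: 12/33 differ, p = 0.364, d = 0.497.
taxon2–taxon3: 5/33 differ, p = 0.152, d = 0.169.
The smallest distance is between taxon2 and taxon3.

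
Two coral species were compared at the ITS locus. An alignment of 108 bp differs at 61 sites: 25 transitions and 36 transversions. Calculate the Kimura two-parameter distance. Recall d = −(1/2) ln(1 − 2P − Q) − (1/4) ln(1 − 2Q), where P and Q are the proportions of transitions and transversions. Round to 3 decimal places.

1.070

P = 25/108 ≈ 0.231481 and Q = 36/108 ≈ 0.333333.
Under the Kimura two-parameter model, d = −½ ln(1 − 2P − Q) − ¼ ln(1 − 2Q).
1 − 2P − Q = 0.203705, giving −½ ln(0.203705) = 0.795541.
1 − 2Q = 0.333334, giving −¼ ln(0.333334) = 0.274653.
d = 0.795541 + 0.274653 = 1.070194.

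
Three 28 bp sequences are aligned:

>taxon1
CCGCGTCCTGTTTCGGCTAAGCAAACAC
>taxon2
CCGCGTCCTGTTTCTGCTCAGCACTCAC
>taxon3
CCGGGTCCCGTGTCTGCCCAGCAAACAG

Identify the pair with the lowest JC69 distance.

taxon1–taxon2: 4/28 differ, p = 0.143, d = 0.158.
taxon1–taxon3: 7/28 differ, p = 0.250, d = 0.304.
taxon2–taxon3: 7/28 differ, p = 0.250, d = 0.304.
The smallest distance is between taxon1 and taxon2.

taxon1 and taxon2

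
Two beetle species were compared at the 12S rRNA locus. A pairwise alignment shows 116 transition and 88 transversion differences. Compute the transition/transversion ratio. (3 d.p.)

R = 116/88 = 1.318181… ≈ 1.318 (to 3 d.p.).

1.318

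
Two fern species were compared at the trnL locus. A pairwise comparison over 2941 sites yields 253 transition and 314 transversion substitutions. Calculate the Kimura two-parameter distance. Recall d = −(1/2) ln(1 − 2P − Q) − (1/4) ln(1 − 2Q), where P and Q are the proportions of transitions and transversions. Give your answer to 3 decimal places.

P = 253/2941 ≈ 0.086025 and Q = 314/2941 ≈ 0.106766.
Under the Kimura two-parameter model, d = −½ ln(1 − 2P − Q) − ¼ ln(1 − 2Q).
1 − 2P − Q = 0.721184, giving −½ ln(0.721184) = 0.163430.
1 − 2Q = 0.786468, giving −¼ ln(0.786468) = 0.060051.
d = 0.163430 + 0.060051 = 0.223481.

0.223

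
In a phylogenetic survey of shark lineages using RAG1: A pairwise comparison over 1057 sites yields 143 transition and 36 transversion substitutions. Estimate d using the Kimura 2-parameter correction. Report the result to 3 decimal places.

0.199

P = 143/1057 ≈ 0.135289 and Q = 36/1057 ≈ 0.034059.
Under the Kimura two-parameter model, d = −½ ln(1 − 2P − Q) − ¼ ln(1 − 2Q).
1 − 2P − Q = 0.695363, giving −½ ln(0.695363) = 0.181661.
1 − 2Q = 0.931882, giving −¼ ln(0.931882) = 0.017637.
d = 0.181661 + 0.017637 = 0.199298.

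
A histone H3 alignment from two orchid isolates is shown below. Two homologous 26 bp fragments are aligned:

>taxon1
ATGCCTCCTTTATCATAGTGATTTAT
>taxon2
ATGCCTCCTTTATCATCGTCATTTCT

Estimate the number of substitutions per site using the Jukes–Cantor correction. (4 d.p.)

0.1253

The sequences differ at 3 of 26 sites (17, 20, 25), so p = 3/26 ≈ 0.115385.
d = −(3/4) ln(1 − 4p/3) = −0.75 ln(1 − 0.153847) = −0.75 ln(0.846153)
  = −0.75 × (-0.167055) = 0.125291 substitutions/site.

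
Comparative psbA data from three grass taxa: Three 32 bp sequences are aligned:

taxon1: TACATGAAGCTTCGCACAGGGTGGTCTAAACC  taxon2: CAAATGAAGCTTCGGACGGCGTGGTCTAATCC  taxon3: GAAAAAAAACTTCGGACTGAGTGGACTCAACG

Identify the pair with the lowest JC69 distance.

taxon1 and taxon2

taxon1–taxon2: 6/32 differ, p = 0.188, d = 0.216.
taxon1–taxon3: 11/32 differ, p = 0.344, d = 0.460.
taxon2–taxon3: 10/32 differ, p = 0.313, d = 0.404.
The smallest distance is between taxon1 and taxon2.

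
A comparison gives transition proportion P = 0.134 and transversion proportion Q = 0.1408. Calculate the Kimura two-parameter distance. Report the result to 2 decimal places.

0.35

Under the Kimura two-parameter model, d = −½ ln(1 − 2P − Q) − ¼ ln(1 − 2Q).
1 − 2P − Q = 0.5912, giving −½ ln(0.5912) = 0.262800.
1 − 2Q = 0.7184, giving −¼ ln(0.7184) = 0.082682.
d = 0.262800 + 0.082682 = 0.345482.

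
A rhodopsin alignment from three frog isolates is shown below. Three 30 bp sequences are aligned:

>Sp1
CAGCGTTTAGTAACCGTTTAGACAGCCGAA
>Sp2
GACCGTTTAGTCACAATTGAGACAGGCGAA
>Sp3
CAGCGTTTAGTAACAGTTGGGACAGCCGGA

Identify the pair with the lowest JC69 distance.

Sp1 and Sp3

Sp1–Sp2: 7/30 differ, p = 0.233, d = 0.280.
Sp1–Sp3: 4/30 differ, p = 0.133, d = 0.147.
Sp2–Sp3: 7/30 differ, p = 0.233, d = 0.280.
The smallest distance is between Sp1 and Sp3.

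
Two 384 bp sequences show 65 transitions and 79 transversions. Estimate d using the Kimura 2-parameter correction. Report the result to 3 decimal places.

0.525

P = 65/384 ≈ 0.169271 and Q = 79/384 ≈ 0.205729.
Under the Kimura two-parameter model, d = −½ ln(1 − 2P − Q) − ¼ ln(1 − 2Q).
1 − 2P − Q = 0.455729, giving −½ ln(0.455729) = 0.392928.
1 − 2Q = 0.588542, giving −¼ ln(0.588542) = 0.132527.
d = 0.392928 + 0.132527 = 0.525455.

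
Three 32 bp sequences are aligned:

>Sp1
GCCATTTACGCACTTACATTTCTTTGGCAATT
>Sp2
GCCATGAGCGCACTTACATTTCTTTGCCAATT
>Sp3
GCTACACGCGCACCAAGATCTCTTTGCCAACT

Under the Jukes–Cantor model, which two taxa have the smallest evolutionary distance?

Sp1–Sp2: 4/32 differ, p = 0.125, d = 0.137.
Sp1–Sp3: 11/32 differ, p = 0.344, d = 0.460.
Sp2–Sp3: 9/32 differ, p = 0.281, d = 0.353.
The smallest distance is between Sp1 and Sp2.

Sp1 and Sp2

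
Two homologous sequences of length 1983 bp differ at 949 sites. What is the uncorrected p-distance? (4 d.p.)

p = 949/1983 = 0.478567… ≈ 0.4786 (to 4 d.p.).

0.4786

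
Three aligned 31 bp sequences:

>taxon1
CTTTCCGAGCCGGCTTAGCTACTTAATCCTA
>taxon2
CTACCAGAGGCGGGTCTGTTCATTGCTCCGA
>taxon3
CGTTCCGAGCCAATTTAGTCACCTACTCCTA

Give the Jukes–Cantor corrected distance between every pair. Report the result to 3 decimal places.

d(taxon1,taxon2) = 0.614, d(taxon1,taxon3) = 0.316, d(taxon2,taxon3) = 0.874

taxon1–taxon2: 13/31 sites differ → p ≈ 0.419355, d = −0.75 ln(1 − 0.55914) = 0.614271 ≈ 0.614.
taxon1–taxon3: 8/31 sites differ → p ≈ 0.258065, d = −0.75 ln(1 − 0.344087) = 0.316295 ≈ 0.316.
taxon2–taxon3: 16/31 sites differ → p ≈ 0.516129, d = −0.75 ln(1 − 0.688172) = 0.873978 ≈ 0.874.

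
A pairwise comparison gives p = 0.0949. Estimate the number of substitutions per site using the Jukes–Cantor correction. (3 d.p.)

d = −(3/4) ln(1 − 4p/3) = −0.75 ln(1 − 0.126533) = −0.75 ln(0.873467)
  = −0.75 × (-0.135285) = 0.101464 substitutions/site.

0.101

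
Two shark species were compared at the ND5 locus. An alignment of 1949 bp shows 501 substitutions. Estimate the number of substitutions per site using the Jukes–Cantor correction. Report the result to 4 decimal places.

0.3148

p = 501/1949 ≈ 0.257055.
d = −(3/4) ln(1 − 4p/3) = −0.75 ln(1 − 0.34274) = −0.75 ln(0.65726)
  = −0.75 × (-0.419676) = 0.314757 substitutions/site.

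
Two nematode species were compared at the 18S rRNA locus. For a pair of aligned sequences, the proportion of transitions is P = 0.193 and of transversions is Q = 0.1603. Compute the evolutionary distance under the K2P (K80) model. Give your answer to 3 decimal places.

0.492

Under the Kimura two-parameter model, d = −½ ln(1 − 2P − Q) − ¼ ln(1 − 2Q).
1 − 2P − Q = 0.4537, giving −½ ln(0.4537) = 0.395160.
1 − 2Q = 0.6794, giving −¼ ln(0.6794) = 0.096636.
d = 0.395160 + 0.096636 = 0.491796.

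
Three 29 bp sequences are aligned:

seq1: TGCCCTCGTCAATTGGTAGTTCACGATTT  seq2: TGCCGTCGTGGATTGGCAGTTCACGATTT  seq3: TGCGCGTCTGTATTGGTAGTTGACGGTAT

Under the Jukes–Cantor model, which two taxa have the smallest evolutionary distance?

seq1 and seq2

seq1–seq2: 4/29 differ, p = 0.138, d = 0.152.
seq1–seq3: 9/29 differ, p = 0.310, d = 0.401.
seq2–seq3: 10/29 differ, p = 0.345, d = 0.462.
The smallest distance is between seq1 and seq2.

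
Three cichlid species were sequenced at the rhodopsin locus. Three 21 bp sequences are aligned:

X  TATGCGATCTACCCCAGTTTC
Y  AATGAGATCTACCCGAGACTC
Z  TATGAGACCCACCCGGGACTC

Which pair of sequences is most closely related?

Y and Z

X–Y: 5/21 differ, p = 0.238, d = 0.286.
X–Z: 7/21 differ, p = 0.333, d = 0.441.
Y–Z: 4/21 differ, p = 0.190, d = 0.220.
The smallest distance is between Y and Z.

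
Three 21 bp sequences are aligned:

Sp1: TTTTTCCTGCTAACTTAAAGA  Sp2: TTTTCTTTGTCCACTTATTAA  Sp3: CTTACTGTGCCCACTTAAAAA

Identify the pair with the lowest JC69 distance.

Sp2 and Sp3

Sp1–Sp2: 9/21 differ, p = 0.429, d = 0.635.
Sp1–Sp3: 8/21 differ, p = 0.381, d = 0.532.
Sp2–Sp3: 6/21 differ, p = 0.286, d = 0.360.
The smallest distance is between Sp2 and Sp3.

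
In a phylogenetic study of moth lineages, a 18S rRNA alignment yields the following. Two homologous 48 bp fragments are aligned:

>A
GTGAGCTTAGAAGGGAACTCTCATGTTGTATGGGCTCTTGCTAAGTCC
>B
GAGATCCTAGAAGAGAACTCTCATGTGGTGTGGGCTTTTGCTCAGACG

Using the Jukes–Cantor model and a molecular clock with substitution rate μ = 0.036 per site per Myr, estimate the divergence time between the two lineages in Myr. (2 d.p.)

3.39

The sequences differ at 10 of 48 sites (2, 5, 7, 14, 27, 30, 37, 43, 46, 48), so p = 10/48 ≈ 0.208333.
d = −(3/4) ln(1 − 4p/3) = −0.75 ln(1 − 0.277777) = −0.75 ln(0.722223)
  = −0.75 × (-0.325421) = 0.244066 substitutions/site.
Under a molecular clock d = 2μt, so t = d/(2μ) = 0.244066 / (2 × 0.036) = 3.39 Myr.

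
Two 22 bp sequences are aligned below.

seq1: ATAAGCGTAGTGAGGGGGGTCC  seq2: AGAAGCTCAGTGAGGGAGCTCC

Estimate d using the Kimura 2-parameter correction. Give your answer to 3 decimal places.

Of 22 sites, 2 differences are transitions and 3 are transversions, so P = 2/22 ≈ 0.090909 and Q = 3/22 ≈ 0.136364.
Under the Kimura two-parameter model, d = −½ ln(1 − 2P − Q) − ¼ ln(1 − 2Q).
1 − 2P − Q = 0.681818, giving −½ ln(0.681818) = 0.191496.
1 − 2Q = 0.727272, giving −¼ ln(0.727272) = 0.079614.
d = 0.191496 + 0.079614 = 0.271110.

0.271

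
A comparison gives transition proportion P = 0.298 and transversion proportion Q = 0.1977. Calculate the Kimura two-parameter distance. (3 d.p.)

0.915

Under the Kimura two-parameter model, d = −½ ln(1 − 2P − Q) − ¼ ln(1 − 2Q).
1 − 2P − Q = 0.2063, giving −½ ln(0.2063) = 0.789212.
1 − 2Q = 0.6046, giving −¼ ln(0.6046) = 0.125797.
d = 0.789212 + 0.125797 = 0.915009.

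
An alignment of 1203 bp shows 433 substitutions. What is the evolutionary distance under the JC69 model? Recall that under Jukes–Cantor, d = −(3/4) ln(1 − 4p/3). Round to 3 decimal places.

p = 433/1203 ≈ 0.359933.
d = −(3/4) ln(1 − 4p/3) = −0.75 ln(1 − 0.479911) = −0.75 ln(0.520089)
  = −0.75 × (-0.653755) = 0.490316 substitutions/site.

0.490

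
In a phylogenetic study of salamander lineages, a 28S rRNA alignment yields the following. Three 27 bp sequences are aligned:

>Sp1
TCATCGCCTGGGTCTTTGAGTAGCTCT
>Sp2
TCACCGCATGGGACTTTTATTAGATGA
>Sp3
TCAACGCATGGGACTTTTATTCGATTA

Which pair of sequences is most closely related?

Sp2 and Sp3

Sp1–Sp2: 8/27 differ, p = 0.296, d = 0.377.
Sp1–Sp3: 9/27 differ, p = 0.333, d = 0.441.
Sp2–Sp3: 3/27 differ, p = 0.111, d = 0.120.
The smallest distance is between Sp2 and Sp3.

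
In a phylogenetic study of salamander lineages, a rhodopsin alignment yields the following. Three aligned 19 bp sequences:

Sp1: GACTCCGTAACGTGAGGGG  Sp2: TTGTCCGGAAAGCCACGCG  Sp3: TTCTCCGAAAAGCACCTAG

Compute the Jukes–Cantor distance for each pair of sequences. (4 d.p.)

Sp1–Sp2: 9/19 sites differ → p ≈ 0.473684, d = −0.75 ln(1 − 0.631579) = 0.748897 ≈ 0.7489.
Sp1–Sp3: 10/19 sites differ → p ≈ 0.526316, d = −0.75 ln(1 − 0.701755) = 0.907380 ≈ 0.9074.
Sp2–Sp3: 6/19 sites differ → p ≈ 0.315789, d = −0.75 ln(1 − 0.421052) = 0.409907 ≈ 0.4099.

d(Sp1,Sp2) = 0.7489, d(Sp1,Sp3) = 0.9074, d(Sp2,Sp3) = 0.4099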